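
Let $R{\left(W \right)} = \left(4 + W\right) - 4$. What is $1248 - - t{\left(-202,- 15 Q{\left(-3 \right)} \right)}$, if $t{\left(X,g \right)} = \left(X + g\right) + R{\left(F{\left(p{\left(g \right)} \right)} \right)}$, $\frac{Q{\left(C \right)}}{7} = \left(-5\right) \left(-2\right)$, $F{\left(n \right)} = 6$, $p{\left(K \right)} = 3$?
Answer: $2$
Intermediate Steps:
$Q{\left(C \right)} = 70$ ($Q{\left(C \right)} = 7 \left(\left(-5\right) \left(-2\right)\right) = 7 \cdot 10 = 70$)
$R{\left(W \right)} = W$
$t{\left(X,g \right)} = 6 + X + g$ ($t{\left(X,g \right)} = \left(X + g\right) + 6 = 6 + X + g$)
$1248 - - t{\left(-202,- 15 Q{\left(-3 \right)} \right)} = 1248 - - (6 - 202 - 1050) = 1248 - \left(-1\right) \left(-1246\right) = 1248 - 1246 = 2$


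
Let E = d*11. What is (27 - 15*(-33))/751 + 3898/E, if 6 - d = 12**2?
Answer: -1067501/570009 ≈ -1.8728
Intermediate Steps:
d = -138 (d = 6 - 1*12**2 = 6 - 1*144 = 6 - 144 = -138)
E = -1518 (E = -138*11 = -1518)
(27 - 15*(-33))/751 + 3898/E = (27 - 15*(-33))/751 + 3898/(-1518) = (27 + 495)*(1/751) + 3898*(-1/1518) = 522*(1/751) - 1949/759 = 522/751 - 1949/759 = -1067501/570009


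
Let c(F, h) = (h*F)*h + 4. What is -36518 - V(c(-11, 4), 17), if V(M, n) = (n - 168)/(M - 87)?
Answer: -9458313/259 ≈ -36519.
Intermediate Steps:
c(F, h) = 4 + F*h² (c(F, h) = (F*h)*h + 4 = F*h² + 4 = 4 + F*h²)
V(M, n) = (-168 + n)/(-87 + M)
-36518 - V(c(-11, 4), 17) = -36518 - (-168 + 17)/(-87 + (4 - 11*4²)) = -36518 - (-151)/(-87 + (4 - 11*16)) = -36518 - (-151)/(-87 + (4 - 176)) = -36518 - (-151)/(-87 - 172) = -36518 - (-151)/(-259) = -36518 - (-1)*(-151)/259 = -36518 - 1*151/259 = -36518 - 151/259 = -9458313/259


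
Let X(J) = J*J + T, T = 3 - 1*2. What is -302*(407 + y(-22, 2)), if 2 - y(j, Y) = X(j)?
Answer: 22952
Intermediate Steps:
T = 1 (T = 3 - 2 = 1)
X(J) = 1 + J**2 (X(J) = J*J + 1 = J**2 + 1 = 1 + J**2)
y(j, Y) = 1 - j**2 (y(j, Y) = 2 - (1 + j**2) = 2 + (-1 - j**2) = 1 - j**2)
-302*(407 + y(-22, 2)) = -302*(407 + (1 - 1*(-22)**2)) = -302*(407 + (1 - 1*484)) = -302*(407 + (1 - 484)) = -302*(407 - 483) = -302*(-76) = 22952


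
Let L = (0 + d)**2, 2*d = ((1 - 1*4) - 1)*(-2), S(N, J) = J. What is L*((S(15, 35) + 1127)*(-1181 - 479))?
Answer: -30862720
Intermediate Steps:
d = 4 (d = (((1 - 1*4) - 1)*(-2))/2 = (((1 - 4) - 1)*(-2))/2 = ((-3 - 1)*(-2))/2 = (-4*(-2))/2 = (1/2)*8 = 4)
L = 16 (L = (0 + 4)**2 = 4**2 = 16)
L*((S(15, 35) + 1127)*(-1181 - 479)) = 16*((35 + 1127)*(-1181 - 479)) = 16*(1162*(-1660)) = 16*(-1928920) = -30862720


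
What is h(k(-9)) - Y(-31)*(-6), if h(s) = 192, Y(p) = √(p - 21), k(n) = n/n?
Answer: 192 + 12*I*√13 ≈ 192.0 + 43.267*I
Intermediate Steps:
k(n) = 1
Y(p) = √(-21 + p)
h(k(-9)) - Y(-31)*(-6) = 192 - √(-21 - 31)*(-6) = 192 - √(-52)*(-6) = 192 - 2*I*√13*(-6) = 192 - (-12)*I*√13 = 192 + 12*I*√13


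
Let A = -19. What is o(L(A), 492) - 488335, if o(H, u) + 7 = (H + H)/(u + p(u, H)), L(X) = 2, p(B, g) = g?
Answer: -120620472/247 ≈ -4.8834e+5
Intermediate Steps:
o(H, u) = -7 + 2*H/(H + u) (o(H, u) = -7 + (H + H)/(u + H) = -7 + (2*H)/(H + u) = -7 + 2*H/(H + u))
o(L(A), 492) - 488335 = (-7*492 - 5*2)/(2 + 492) - 488335 = (-3444 - 10)/494 - 488335 = (1/494)*(-3454) - 488335 = -1727/247 - 488335 = -120620472/247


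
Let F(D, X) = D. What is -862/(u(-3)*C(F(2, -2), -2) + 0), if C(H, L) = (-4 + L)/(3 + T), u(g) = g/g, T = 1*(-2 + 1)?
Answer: 862/3 ≈ 287.33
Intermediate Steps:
T = -1 (T = 1*(-1) = -1)
u(g) = 1
C(H, L) = -2 + L/2 (C(H, L) = (-4 + L)/(3 - 1) = (-4 + L)/2 = (-4 + L)*(1/2) = -2 + L/2)
-862/(u(-3)*C(F(2, -2), -2) + 0) = -862/(1*(-2 + (1/2)*(-2)) + 0) = -862/(1*(-2 - 1) + 0) = -862/(1*(-3) + 0) = -862/(-3 + 0) = -862/(-3) = -862*(-1/3) = 862/3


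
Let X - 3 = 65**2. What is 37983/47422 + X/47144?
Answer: 124448173/139728923 ≈ 0.89064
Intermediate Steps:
X = 4228 (X = 3 + 65**2 = 3 + 4225 = 4228)
37983/47422 + X/47144 = 37983/47422 + 4228/47144 = 37983*(1/47422) + 4228*(1/47144) = 37983/47422 + 1057/11786 = 124448173/139728923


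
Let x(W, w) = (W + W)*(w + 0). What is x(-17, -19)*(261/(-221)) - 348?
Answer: -14442/13 ≈ -1110.9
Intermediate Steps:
x(W, w) = 2*W*w (x(W, w) = (2*W)*w = 2*W*w)
x(-17, -19)*(261/(-221)) - 348 = (2*(-17)*(-19))*(261/(-221)) - 348 = 646*(261*(-1/221)) - 348 = 646*(-261/221) - 348 = -9918/13 - 348 = -14442/13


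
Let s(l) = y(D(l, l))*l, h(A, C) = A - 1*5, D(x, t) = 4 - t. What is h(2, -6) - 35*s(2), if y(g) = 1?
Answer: -73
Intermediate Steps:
h(A, C) = -5 + A (h(A, C) = A - 5 = -5 + A)
s(l) = l (s(l) = 1*l = l)
h(2, -6) - 35*s(2) = (-5 + 2) - 35*2 = -3 - 70 = -73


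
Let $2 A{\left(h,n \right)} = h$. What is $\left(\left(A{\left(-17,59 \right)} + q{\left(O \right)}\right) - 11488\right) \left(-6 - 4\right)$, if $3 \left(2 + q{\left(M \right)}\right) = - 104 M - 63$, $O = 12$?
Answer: $119355$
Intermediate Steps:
$A{\left(h,n \right)} = \frac{h}{2}$
$q{\left(M \right)} = -23 - \frac{104 M}{3}$ ($q{\left(M \right)} = -2 + \frac{- 104 M - 63}{3} = -2 + \frac{-63 - 104 M}{3} = -2 - \left(21 + \frac{104 M}{3}\right) = -23 - \frac{104 M}{3}$)
$\left(\left(A{\left(-17,59 \right)} + q{\left(O \right)}\right) - 11488\right) \left(-6 - 4\right) = \left(\left(\frac{1}{2} \left(-17\right) - 439\right) - 11488\right) \left(-6 - 4\right) = \left(\left(- \frac{17}{2} - 439\right) - 11488\right) \left(-6 - 4\right) = \left(\left(- \frac{17}{2} - 439\right) - 11488\right) \left(-10\right) = \left(- \frac{895}{2} - 11488\right) \left(-10\right) = \left(- \frac{23871}{2}\right) \left(-10\right) = 119355$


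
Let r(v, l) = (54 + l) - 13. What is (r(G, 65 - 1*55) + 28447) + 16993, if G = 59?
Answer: 45491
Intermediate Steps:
r(v, l) = 41 + l
(r(G, 65 - 1*55) + 28447) + 16993 = ((41 + (65 - 1*55)) + 28447) + 16993 = ((41 + (65 - 55)) + 28447) + 16993 = ((41 + 10) + 28447) + 16993 = (51 + 28447) + 16993 = 28498 + 16993 = 45491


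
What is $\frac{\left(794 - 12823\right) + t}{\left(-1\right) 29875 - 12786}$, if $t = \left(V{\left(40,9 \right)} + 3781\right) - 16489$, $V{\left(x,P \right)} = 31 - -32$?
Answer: $\frac{24674}{42661} \approx 0.57837$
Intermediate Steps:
$V{\left(x,P \right)} = 63$ ($V{\left(x,P \right)} = 31 + 32 = 63$)
$t = -12645$ ($t = \left(63 + 3781\right) - 16489 = 3844 - 16489 = -12645$)
$\frac{\left(794 - 12823\right) + t}{\left(-1\right) 29875 - 12786} = \frac{\left(794 - 12823\right) - 12645}{\left(-1\right) 29875 - 12786} = \frac{-12029 - 12645}{-29875 - 12786} = - \frac{24674}{-42661} = \left(-24674\right) \left(- \frac{1}{42661}\right) = \frac{24674}{42661}$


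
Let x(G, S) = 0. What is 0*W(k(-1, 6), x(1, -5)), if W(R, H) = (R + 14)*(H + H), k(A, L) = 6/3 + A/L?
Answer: 0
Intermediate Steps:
k(A, L) = 2 + A/L (k(A, L) = 6*(1/3) + A/L = 2 + A/L)
W(R, H) = 2*H*(14 + R) (W(R, H) = (14 + R)*(2*H) = 2*H*(14 + R))
0*W(k(-1, 6), x(1, -5)) = 0*(2*0*(14 + (2 - 1/6))) = 0*(2*0*(14 + 11/6)) = 0*(2*0*(95/6)) = 0*0 = 0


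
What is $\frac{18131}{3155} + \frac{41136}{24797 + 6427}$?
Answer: $\frac{28996101}{4104655} \approx 7.0642$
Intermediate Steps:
$\frac{18131}{3155} + \frac{41136}{24797 + 6427} = 18131 \cdot \frac{1}{3155} + \frac{41136}{31224} = \frac{18131}{3155} + 41136 \cdot \frac{1}{31224} = \frac{18131}{3155} + \frac{1714}{1301} = \frac{28996101}{4104655}$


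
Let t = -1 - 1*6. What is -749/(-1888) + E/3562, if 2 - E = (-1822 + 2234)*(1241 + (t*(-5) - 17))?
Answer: -488324495/3362528 ≈ -145.23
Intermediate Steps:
t = -7 (t = -1 - 6 = -7)
E = -518706 (E = 2 - (-1822 + 2234)*(1241 + (-7*(-5) - 17)) = 2 - 412*(1241 + (35 - 17)) = 2 - 412*(1241 + 18) = 2 - 412*1259 = 2 - 1*518708 = 2 - 518708 = -518706)
-749/(-1888) + E/3562 = -749/(-1888) - 518706/3562 = -749*(-1/1888) - 518706*1/3562 = 749/1888 - 259353/1781 = -488324495/3362528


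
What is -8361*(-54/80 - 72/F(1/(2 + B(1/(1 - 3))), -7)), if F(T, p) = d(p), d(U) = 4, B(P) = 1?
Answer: 6245667/40 ≈ 1.5614e+5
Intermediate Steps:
F(T, p) = 4
-8361*(-54/80 - 72/F(1/(2 + B(1/(1 - 3))), -7)) = -8361*(-54/80 - 72/4) = -8361*(-54*1/80 - 72*¼) = -8361*(-27/40 - 18) = -8361*(-747/40) = 6245667/40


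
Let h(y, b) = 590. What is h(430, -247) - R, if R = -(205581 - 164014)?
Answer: 42157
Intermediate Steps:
R = -41567 (R = -1*41567 = -41567)
h(430, -247) - R = 590 - 1*(-41567) = 590 + 41567 = 42157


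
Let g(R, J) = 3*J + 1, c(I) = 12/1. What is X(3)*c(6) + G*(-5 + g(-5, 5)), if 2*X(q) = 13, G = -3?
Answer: 45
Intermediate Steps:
c(I) = 12 (c(I) = 12*1 = 12)
g(R, J) = 1 + 3*J
X(q) = 13/2 (X(q) = (1/2)*13 = 13/2)
X(3)*c(6) + G*(-5 + g(-5, 5)) = (13/2)*12 - 3*(-5 + (1 + 3*5)) = 78 - 3*(-5 + (1 + 15)) = 78 - 3*(-5 + 16) = 78 - 3*11 = 78 - 33 = 45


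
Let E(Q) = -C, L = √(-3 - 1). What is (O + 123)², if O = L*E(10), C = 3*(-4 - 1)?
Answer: 14229 + 7380*I ≈ 14229.0 + 7380.0*I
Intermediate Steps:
L = 2*I (L = √(-4) = 2*I ≈ 2.0*I)
C = -15 (C = 3*(-5) = -15)
E(Q) = 15 (E(Q) = -1*(-15) = 15)
O = 30*I (O = (2*I)*15 = 30*I ≈ 30.0*I)
(O + 123)² = (30*I + 123)² = (123 + 30*I)²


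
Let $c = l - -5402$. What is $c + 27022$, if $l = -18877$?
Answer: $13547$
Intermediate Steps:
$c = -13475$ ($c = -18877 - -5402 = -18877 + 5402 = -13475$)
$c + 27022 = -13475 + 27022 = 13547$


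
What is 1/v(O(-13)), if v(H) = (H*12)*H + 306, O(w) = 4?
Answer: 1/498 ≈ 0.0020080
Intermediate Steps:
v(H) = 306 + 12*H² (v(H) = (12*H)*H + 306 = 12*H² + 306 = 306 + 12*H²)
1/v(O(-13)) = 1/(306 + 12*4²) = 1/(306 + 12*16) = 1/(306 + 192) = 1/498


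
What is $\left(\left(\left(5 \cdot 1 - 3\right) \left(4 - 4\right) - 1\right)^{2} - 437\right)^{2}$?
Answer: $190096$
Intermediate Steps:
$\left(\left(\left(5 \cdot 1 - 3\right) \left(4 - 4\right) - 1\right)^{2} - 437\right)^{2} = \left(\left(\left(5 - 3\right) 0 - 1\right)^{2} - 437\right)^{2} = \left(\left(2 \cdot 0 - 1\right)^{2} - 437\right)^{2} = \left(\left(0 - 1\right)^{2} - 437\right)^{2} = \left(\left(-1\right)^{2} - 437\right)^{2} = \left(1 - 437\right)^{2} = \left(-436\right)^{2} = 190096$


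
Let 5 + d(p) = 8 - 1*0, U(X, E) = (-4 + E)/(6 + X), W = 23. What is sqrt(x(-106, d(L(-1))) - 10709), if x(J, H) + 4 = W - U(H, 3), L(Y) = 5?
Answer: I*sqrt(96209)/3 ≈ 103.39*I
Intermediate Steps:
U(X, E) = (-4 + E)/(6 + X)
d(p) = 3 (d(p) = -5 + (8 - 1*0) = -5 + (8 + 0) = -5 + 8 = 3)
x(J, H) = 19 + 1/(6 + H) (x(J, H) = -4 + (23 - (-4 + 3)/(6 + H)) = -4 + (23 - (-1)/(6 + H)) = -4 + (23 + 1/(6 + H)) = 19 + 1/(6 + H))
sqrt(x(-106, d(L(-1))) - 10709) = sqrt((115 + 19*3)/(6 + 3) - 10709) = sqrt((115 + 57)/9 - 10709) = sqrt((1/9)*172 - 10709) = sqrt(172/9 - 10709) = sqrt(-96209/9) = I*sqrt(96209)/3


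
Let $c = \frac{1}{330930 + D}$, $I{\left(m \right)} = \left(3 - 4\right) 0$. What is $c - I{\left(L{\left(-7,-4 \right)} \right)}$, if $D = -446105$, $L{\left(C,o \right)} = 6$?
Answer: $- \frac{1}{115175} \approx -8.6824 \cdot 10^{-6}$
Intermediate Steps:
$I{\left(m \right)} = 0$ ($I{\left(m \right)} = \left(-1\right) 0 = 0$)
$c = - \frac{1}{115175}$ ($c = \frac{1}{330930 - 446105} = \frac{1}{-115175} = - \frac{1}{115175} \approx -8.6824 \cdot 10^{-6}$)
$c - I{\left(L{\left(-7,-4 \right)} \right)} = - \frac{1}{115175} - 0 = - \frac{1}{115175} + 0 = - \frac{1}{115175}$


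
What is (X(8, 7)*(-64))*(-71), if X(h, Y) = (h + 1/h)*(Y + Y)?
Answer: 516880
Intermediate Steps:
X(h, Y) = 2*Y*(h + 1/h) (X(h, Y) = (h + 1/h)*(2*Y) = 2*Y*(h + 1/h))
(X(8, 7)*(-64))*(-71) = ((2*7*(1 + 8**2)/8)*(-64))*(-71) = ((2*7*(1/8)*(1 + 64))*(-64))*(-71) = ((2*7*(1/8)*65)*(-64))*(-71) = ((455/4)*(-64))*(-71) = -7280*(-71) = 516880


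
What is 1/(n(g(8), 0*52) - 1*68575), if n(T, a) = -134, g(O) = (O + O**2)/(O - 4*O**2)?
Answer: -1/68709 ≈ -1.4554e-5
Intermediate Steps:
g(O) = (O + O**2)/(O - 4*O**2)
1/(n(g(8), 0*52) - 1*68575) = 1/(-134 - 1*68575) = 1/(-134 - 68575) = 1/(-68709) = -1/68709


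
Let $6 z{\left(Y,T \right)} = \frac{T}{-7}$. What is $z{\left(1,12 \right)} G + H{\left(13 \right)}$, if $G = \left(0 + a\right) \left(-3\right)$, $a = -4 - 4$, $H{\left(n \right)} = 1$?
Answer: $- \frac{41}{7} \approx -5.8571$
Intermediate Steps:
$z{\left(Y,T \right)} = - \frac{T}{42}$ ($z{\left(Y,T \right)} = \frac{T \frac{1}{-7}}{6} = \frac{T \left(- \frac{1}{7}\right)}{6} = \frac{\left(- \frac{1}{7}\right) T}{6} = - \frac{T}{42}$)
$a = -8$ ($a = -4 - 4 = -8$)
$G = 24$ ($G = \left(0 - 8\right) \left(-3\right) = \left(-8\right) \left(-3\right) = 24$)
$z{\left(1,12 \right)} G + H{\left(13 \right)} = \left(- \frac{1}{42}\right) 12 \cdot 24 + 1 = \left(- \frac{2}{7}\right) 24 + 1 = - \frac{48}{7} + 1 = - \frac{41}{7}$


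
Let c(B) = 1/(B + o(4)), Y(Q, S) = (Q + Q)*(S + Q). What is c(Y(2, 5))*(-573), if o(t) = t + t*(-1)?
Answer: -573/28 ≈ -20.464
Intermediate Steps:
Y(Q, S) = 2*Q*(Q + S) (Y(Q, S) = (2*Q)*(Q + S) = 2*Q*(Q + S))
o(t) = 0 (o(t) = t - t = 0)
c(B) = 1/B (c(B) = 1/(B + 0) = 1/B)
c(Y(2, 5))*(-573) = -573/(2*2*(2 + 5)) = -573/(2*2*7) = -573/28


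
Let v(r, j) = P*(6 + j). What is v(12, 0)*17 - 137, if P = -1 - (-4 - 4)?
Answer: 577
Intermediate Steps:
P = 7 (P = -1 - 1*(-8) = -1 + 8 = 7)
v(r, j) = 42 + 7*j (v(r, j) = 7*(6 + j) = 42 + 7*j)
v(12, 0)*17 - 137 = (42 + 7*0)*17 - 137 = (42 + 0)*17 - 137 = 42*17 - 137 = 714 - 137 = 577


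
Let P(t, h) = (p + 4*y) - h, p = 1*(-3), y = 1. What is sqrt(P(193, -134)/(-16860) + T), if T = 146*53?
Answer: sqrt(2443998343)/562 ≈ 87.966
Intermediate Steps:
p = -3
P(t, h) = 1 - h (P(t, h) = (-3 + 4*1) - h = (-3 + 4) - h = 1 - h)
T = 7738
sqrt(P(193, -134)/(-16860) + T) = sqrt((1 - 1*(-134))/(-16860) + 7738) = sqrt((1 + 134)*(-1/16860) + 7738) = sqrt(135*(-1/16860) + 7738) = sqrt(-9/1124 + 7738) = sqrt(8697503/1124) = sqrt(2443998343)/562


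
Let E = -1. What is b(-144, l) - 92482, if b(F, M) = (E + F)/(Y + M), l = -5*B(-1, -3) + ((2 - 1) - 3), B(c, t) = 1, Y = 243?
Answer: -21825897/236 ≈ -92483.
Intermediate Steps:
l = -7 (l = -5*1 + ((2 - 1) - 3) = -5 + (1 - 3) = -5 - 2 = -7)
b(F, M) = (-1 + F)/(243 + M)
b(-144, l) - 92482 = (-1 - 144)/(243 - 7) - 92482 = -145/236 - 92482 = -21825897/236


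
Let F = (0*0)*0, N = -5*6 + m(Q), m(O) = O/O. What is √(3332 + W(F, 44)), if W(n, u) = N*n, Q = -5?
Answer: 14*√17 ≈ 57.724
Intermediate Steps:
m(O) = 1
N = -29 (N = -5*6 + 1 = -30 + 1 = -29)
F = 0 (F = 0*0 = 0)
W(n, u) = -29*n
√(3332 + W(F, 44)) = √(3332 - 29*0) = √(3332 + 0) = √3332 = 14*√17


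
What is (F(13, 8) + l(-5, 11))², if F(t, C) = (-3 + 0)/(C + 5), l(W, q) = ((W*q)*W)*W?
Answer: 319622884/169 ≈ 1.8913e+6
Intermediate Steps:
l(W, q) = q*W³ (l(W, q) = (q*W²)*W = q*W³)
F(t, C) = -3/(5 + C)
(F(13, 8) + l(-5, 11))² = (-3/(5 + 8) + 11*(-5)³)² = (-3/13 + 11*(-125))² = (-3*1/13 - 1375)² = (-3/13 - 1375)² = (-17878/13)² = 319622884/169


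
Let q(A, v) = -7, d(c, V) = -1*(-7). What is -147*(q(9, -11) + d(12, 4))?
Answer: 0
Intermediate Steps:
d(c, V) = 7
-147*(q(9, -11) + d(12, 4)) = -147*(-7 + 7) = -147*0 = 0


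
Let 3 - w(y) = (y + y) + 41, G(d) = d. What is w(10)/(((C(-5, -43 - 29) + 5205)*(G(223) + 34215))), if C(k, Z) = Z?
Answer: -1/3047763 ≈ -3.2811e-7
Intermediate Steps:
w(y) = -38 - 2*y (w(y) = 3 - ((y + y) + 41) = 3 - (2*y + 41) = 3 - (41 + 2*y) = 3 + (-41 - 2*y) = -38 - 2*y)
w(10)/(((C(-5, -43 - 29) + 5205)*(G(223) + 34215))) = (-38 - 2*10)/((((-43 - 29) + 5205)*(223 + 34215))) = (-38 - 20)/(((-72 + 5205)*34438)) = -58/(5133*34438) = -58/176770254 = -58*1/176770254 = -1/3047763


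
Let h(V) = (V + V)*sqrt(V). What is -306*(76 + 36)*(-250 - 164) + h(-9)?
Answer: 14188608 - 54*I ≈ 1.4189e+7 - 54.0*I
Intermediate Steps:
h(V) = 2*V**(3/2) (h(V) = (2*V)*sqrt(V) = 2*V**(3/2))
-306*(76 + 36)*(-250 - 164) + h(-9) = -306*(76 + 36)*(-250 - 164) + 2*(-9)**(3/2) = -34272*(-414) + 2*(-27*I) = -306*(-46368) - 54*I = 14188608 - 54*I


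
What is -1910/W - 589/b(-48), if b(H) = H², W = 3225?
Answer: -420011/495360 ≈ -0.84789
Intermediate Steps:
-1910/W - 589/b(-48) = -1910/3225 - 589/((-48)²) = -1910*1/3225 - 589/2304 = -382/645 - 589*1/2304 = -382/645 - 589/2304 = -420011/495360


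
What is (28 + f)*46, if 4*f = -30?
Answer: 943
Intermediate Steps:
f = -15/2 (f = (1/4)*(-30) = -15/2 ≈ -7.5000)
(28 + f)*46 = (28 - 15/2)*46 = (41/2)*46 = 943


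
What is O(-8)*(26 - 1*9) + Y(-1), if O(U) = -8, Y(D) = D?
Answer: -137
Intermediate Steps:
O(-8)*(26 - 1*9) + Y(-1) = -8*(26 - 1*9) - 1 = -8*(26 - 9) - 1 = -8*17 - 1 = -136 - 1 = -137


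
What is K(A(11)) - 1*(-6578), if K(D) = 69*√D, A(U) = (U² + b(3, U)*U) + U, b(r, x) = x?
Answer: 6578 + 69*√253 ≈ 7675.5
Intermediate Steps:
A(U) = U + 2*U² (A(U) = (U² + U*U) + U = (U² + U²) + U = 2*U² + U = U + 2*U²)
K(A(11)) - 1*(-6578) = 69*√(11*(1 + 2*11)) - 1*(-6578) = 69*√(11*(1 + 22)) + 6578 = 69*√(11*23) + 6578 = 69*√253 + 6578 = 6578 + 69*√253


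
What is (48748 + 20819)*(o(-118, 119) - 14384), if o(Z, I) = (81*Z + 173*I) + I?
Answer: -225118812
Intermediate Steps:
o(Z, I) = 81*Z + 174*I
(48748 + 20819)*(o(-118, 119) - 14384) = (48748 + 20819)*((81*(-118) + 174*119) - 14384) = 69567*((-9558 + 20706) - 14384) = 69567*(11148 - 14384) = 69567*(-3236) = -225118812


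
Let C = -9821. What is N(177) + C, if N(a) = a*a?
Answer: 21508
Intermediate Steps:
N(a) = a²
N(177) + C = 177² - 9821 = 31329 - 9821 = 21508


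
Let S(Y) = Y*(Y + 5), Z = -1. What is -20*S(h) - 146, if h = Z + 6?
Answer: -1146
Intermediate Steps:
h = 5 (h = -1 + 6 = 5)
S(Y) = Y*(5 + Y)
-20*S(h) - 146 = -100*(5 + 5) - 146 = -100*10 - 146 = -20*50 - 146 = -1000 - 146 = -1146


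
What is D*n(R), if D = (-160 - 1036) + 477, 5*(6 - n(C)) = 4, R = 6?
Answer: -18694/5 ≈ -3738.8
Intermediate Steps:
n(C) = 26/5 (n(C) = 6 - ⅕*4 = 6 - ⅘ = 26/5)
D = -719 (D = -1196 + 477 = -719)
D*n(R) = -719*26/5 = -18694/5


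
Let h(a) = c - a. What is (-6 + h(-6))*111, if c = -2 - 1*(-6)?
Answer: 444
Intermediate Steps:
c = 4 (c = -2 + 6 = 4)
h(a) = 4 - a
(-6 + h(-6))*111 = (-6 + (4 - 1*(-6)))*111 = (-6 + (4 + 6))*111 = (-6 + 10)*111 = 4*111 = 444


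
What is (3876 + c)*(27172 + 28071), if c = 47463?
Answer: 2836120377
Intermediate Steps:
(3876 + c)*(27172 + 28071) = (3876 + 47463)*(27172 + 28071) = 51339*55243 = 2836120377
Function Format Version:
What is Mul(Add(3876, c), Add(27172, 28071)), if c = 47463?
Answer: 2836120377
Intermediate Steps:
Mul(Add(3876, c), Add(27172, 28071)) = Mul(Add(3876, 47463), Add(27172, 28071)) = Mul(51339, 55243) = 2836120377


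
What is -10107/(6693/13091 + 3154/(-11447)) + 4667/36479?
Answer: -55249506088580362/1288648289603 ≈ -42874.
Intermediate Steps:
-10107/(6693/13091 + 3154/(-11447)) + 4667/36479 = -10107/(6693*(1/13091) + 3154*(-1/11447)) + 4667*(1/36479) = -10107/(6693/13091 - 3154/11447) + 4667/36479 = -10107/35325757/149852677 + 4667/36479 = -10107*149852677/35325757 + 4667/36479 = -1514561006439/35325757 + 4667/36479 = -55249506088580362/1288648289603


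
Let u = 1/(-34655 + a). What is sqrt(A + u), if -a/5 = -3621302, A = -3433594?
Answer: 11*I*sqrt(9267637491052450595)/18071855 ≈ 1853.0*I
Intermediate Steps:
a = 18106510 (a = -5*(-3621302) = 18106510)
u = 1/18071855 (u = 1/(-34655 + 18106510) = 1/18071855 ≈ 5.5335e-8)
sqrt(A + u) = sqrt(-3433594 + 1/18071855) = sqrt(-62051412896869/18071855) = 11*I*sqrt(9267637491052450595)/18071855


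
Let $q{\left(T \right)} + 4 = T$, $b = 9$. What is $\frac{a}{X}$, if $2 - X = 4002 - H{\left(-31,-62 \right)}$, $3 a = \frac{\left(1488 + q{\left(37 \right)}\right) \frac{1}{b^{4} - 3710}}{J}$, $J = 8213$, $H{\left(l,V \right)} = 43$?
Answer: $- \frac{169}{30884731897} \approx -5.472 \cdot 10^{-9}$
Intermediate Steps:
$q{\left(T \right)} = -4 + T$
$a = \frac{507}{23415263}$ ($a = \frac{\frac{1488 + \left(-4 + 37\right)}{9^{4} - 3710} \cdot \frac{1}{8213}}{3} = \frac{\frac{1488 + 33}{6561 - 3710} \cdot \frac{1}{8213}}{3} = \frac{\frac{1521}{2851} \cdot \frac{1}{8213}}{3} = \frac{1}{3} \cdot \frac{1521}{23415263} = \frac{507}{23415263} \approx 2.1653 \cdot 10^{-5}$)
$X = -3957$ ($X = 2 - \left(4002 - 43\right) = 2 - 3959 = -3957$)
$\frac{a}{X} = \frac{507}{23415263 \left(-3957\right)} = \frac{507}{23415263} \left(- \frac{1}{3957}\right) = - \frac{169}{30884731897}$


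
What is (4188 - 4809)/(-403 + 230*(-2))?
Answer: 621/863 ≈ 0.71958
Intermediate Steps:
(4188 - 4809)/(-403 + 230*(-2)) = -621/(-403 - 460) = -621/(-863) = -621*(-1/863) = 621/863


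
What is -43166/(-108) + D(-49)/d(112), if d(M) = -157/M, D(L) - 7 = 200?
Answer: 2136595/8478 ≈ 252.02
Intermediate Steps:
D(L) = 207 (D(L) = 7 + 200 = 207)
-43166/(-108) + D(-49)/d(112) = -43166/(-108) + 207/((-157/112)) = -43166*(-1/108) + 207/((-157*1/112)) = 21583/54 + 207/(-157/112) = 21583/54 + 207*(-112/157) = 21583/54 - 23184/157 = 2136595/8478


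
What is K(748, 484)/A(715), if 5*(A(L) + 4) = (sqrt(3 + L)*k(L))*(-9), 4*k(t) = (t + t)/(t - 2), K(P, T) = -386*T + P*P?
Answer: 1515671671360/578368663 - 341982721080*sqrt(718)/578368663 ≈ -13223.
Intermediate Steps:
K(P, T) = P**2 - 386*T (K(P, T) = -386*T + P**2 = P**2 - 386*T)
k(t) = t/(2*(-2 + t)) (k(t) = ((t + t)/(t - 2))/4 = ((2*t)/(-2 + t))/4 = (2*t/(-2 + t))/4 = t/(2*(-2 + t)))
A(L) = -4 - 9*L*sqrt(3 + L)/(10*(-2 + L)) (A(L) = -4 + ((sqrt(3 + L)*(L/(2*(-2 + L))))*(-9))/5 = -4 + ((L*sqrt(3 + L)/(2*(-2 + L)))*(-9))/5 = -4 + (-9*L*sqrt(3 + L)/(2*(-2 + L)))/5 = -4 - 9*L*sqrt(3 + L)/(10*(-2 + L)))
K(748, 484)/A(715) = (748**2 - 386*484)/(((80 - 40*715 - 9*715*sqrt(3 + 715))/(10*(-2 + 715)))) = (559504 - 186824)/(((1/10)*(80 - 28600 - 9*715*sqrt(718))/713)) = 372680/(((1/10)*(1/713)*(80 - 28600 - 6435*sqrt(718)))) = 372680/(((1/10)*(1/713)*(-28520 - 6435*sqrt(718)))) = 372680/(-4 - 1287*sqrt(718)/1426)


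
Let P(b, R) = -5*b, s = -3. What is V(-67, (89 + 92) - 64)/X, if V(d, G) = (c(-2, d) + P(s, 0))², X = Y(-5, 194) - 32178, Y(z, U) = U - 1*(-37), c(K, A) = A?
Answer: -2704/31947 ≈ -0.084640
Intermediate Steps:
Y(z, U) = 37 + U (Y(z, U) = U + 37 = 37 + U)
X = -31947 (X = (37 + 194) - 32178 = 231 - 32178 = -31947)
V(d, G) = (15 + d)² (V(d, G) = (d - 5*(-3))² = (d + 15)² = (15 + d)²)
V(-67, (89 + 92) - 64)/X = (15 - 67)²/(-31947) = (-52)²*(-1/31947) = 2704*(-1/31947) = -2704/31947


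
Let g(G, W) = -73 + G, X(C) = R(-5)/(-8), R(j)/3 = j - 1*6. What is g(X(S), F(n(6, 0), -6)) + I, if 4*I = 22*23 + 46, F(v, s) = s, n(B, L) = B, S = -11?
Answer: 553/8 ≈ 69.125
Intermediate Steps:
R(j) = -18 + 3*j (R(j) = 3*(j - 1*6) = 3*(j - 6) = 3*(-6 + j) = -18 + 3*j)
X(C) = 33/8 (X(C) = (-18 + 3*(-5))/(-8) = (-18 - 15)*(-⅛) = -33*(-⅛) = 33/8)
I = 138 (I = (22*23 + 46)/4 = (506 + 46)/4 = (¼)*552 = 138)
g(X(S), F(n(6, 0), -6)) + I = (-73 + 33/8) + 138 = -551/8 + 138 = 553/8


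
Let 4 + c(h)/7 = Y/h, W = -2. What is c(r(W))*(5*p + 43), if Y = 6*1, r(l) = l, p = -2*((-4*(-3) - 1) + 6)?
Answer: 6223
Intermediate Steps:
p = -34 (p = -2*((12 - 1) + 6) = -2*(11 + 6) = -2*17 = -34)
Y = 6
c(h) = -28 + 42/h (c(h) = -28 + 7*(6/h) = -28 + 42/h)
c(r(W))*(5*p + 43) = (-28 + 42/(-2))*(5*(-34) + 43) = (-28 + 42*(-½))*(-170 + 43) = (-28 - 21)*(-127) = -49*(-127) = 6223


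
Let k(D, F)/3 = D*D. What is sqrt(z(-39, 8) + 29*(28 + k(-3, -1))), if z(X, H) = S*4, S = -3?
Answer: sqrt(1583) ≈ 39.787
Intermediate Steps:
z(X, H) = -12 (z(X, H) = -3*4 = -12)
k(D, F) = 3*D**2 (k(D, F) = 3*(D*D) = 3*D**2)
sqrt(z(-39, 8) + 29*(28 + k(-3, -1))) = sqrt(-12 + 29*(28 + 3*(-3)**2)) = sqrt(-12 + 29*(28 + 3*9)) = sqrt(-12 + 29*(28 + 27)) = sqrt(-12 + 29*55) = sqrt(-12 + 1595) = sqrt(1583)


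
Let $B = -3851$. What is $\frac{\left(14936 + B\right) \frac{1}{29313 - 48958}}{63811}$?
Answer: $- \frac{2217}{250713419} \approx -8.8428 \cdot 10^{-6}$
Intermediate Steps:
$\frac{\left(14936 + B\right) \frac{1}{29313 - 48958}}{63811} = \frac{\left(14936 - 3851\right) \frac{1}{29313 - 48958}}{63811} = \frac{11085}{-19645} \cdot \frac{1}{63811} = 11085 \left(- \frac{1}{19645}\right) \frac{1}{63811} = \left(- \frac{2217}{3929}\right) \frac{1}{63811} = - \frac{2217}{250713419}$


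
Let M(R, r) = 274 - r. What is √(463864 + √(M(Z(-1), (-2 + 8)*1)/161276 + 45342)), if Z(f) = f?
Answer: √(754067412544504 + 40319*√73708944588635)/40319 ≈ 681.23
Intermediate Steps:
√(463864 + √(M(Z(-1), (-2 + 8)*1)/161276 + 45342)) = √(463864 + √((274 - (-2 + 8))/161276 + 45342)) = √(463864 + √((274 - 6)*(1/161276) + 45342)) = √(463864 + √(268*(1/161276) + 45342)) = √(463864 + √(67/40319 + 45342)) = √(463864 + √(1828144165/40319)) = √(463864 + √73708944588635/40319)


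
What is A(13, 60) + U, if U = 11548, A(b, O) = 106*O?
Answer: 17908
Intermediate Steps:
A(13, 60) + U = 106*60 + 11548 = 6360 + 11548 = 17908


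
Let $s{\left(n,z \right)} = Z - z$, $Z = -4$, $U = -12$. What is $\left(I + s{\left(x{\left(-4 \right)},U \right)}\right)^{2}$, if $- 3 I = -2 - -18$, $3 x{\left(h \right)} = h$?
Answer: $\frac{64}{9} \approx 7.1111$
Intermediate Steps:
$x{\left(h \right)} = \frac{h}{3}$
$s{\left(n,z \right)} = -4 - z$
$I = - \frac{16}{3}$ ($I = - \frac{-2 - -18}{3} = - \frac{-2 + 18}{3} = \left(- \frac{1}{3}\right) 16 = - \frac{16}{3} \approx -5.3333$)
$\left(I + s{\left(x{\left(-4 \right)},U \right)}\right)^{2} = \left(- \frac{16}{3} - -8\right)^{2} = \left(- \frac{16}{3} + \left(-4 + 12\right)\right)^{2} = \left(- \frac{16}{3} + 8\right)^{2} = \left(\frac{8}{3}\right)^{2} = \frac{64}{9}$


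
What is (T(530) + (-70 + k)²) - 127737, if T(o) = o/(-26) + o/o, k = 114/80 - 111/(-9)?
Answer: -23323858187/187200 ≈ -1.2459e+5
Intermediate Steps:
k = 1651/120 (k = 114*(1/80) - 111*(-⅑) = 57/40 + 37/3 = 1651/120 ≈ 13.758)
T(o) = 1 - o/26 (T(o) = o*(-1/26) + 1 = -o/26 + 1 = 1 - o/26)
(T(530) + (-70 + k)²) - 127737 = ((1 - 1/26*530) + (-70 + 1651/120)²) - 127737 = ((1 - 265/13) + (-6749/120)²) - 127737 = (-252/13 + 45549001/14400) - 127737 = 588508213/187200 - 127737 = -23323858187/187200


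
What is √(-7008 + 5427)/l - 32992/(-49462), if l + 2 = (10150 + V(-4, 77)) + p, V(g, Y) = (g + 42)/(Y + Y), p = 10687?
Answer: 16496/24731 + 77*I*√1581/1604314 ≈ 0.66702 + 0.0019084*I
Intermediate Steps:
V(g, Y) = (42 + g)/(2*Y) (V(g, Y) = (42 + g)/((2*Y)) = (42 + g)*(1/(2*Y)) = (42 + g)/(2*Y))
l = 1604314/77 (l = -2 + ((10150 + (½)*(42 - 4)/77) + 10687) = -2 + ((10150 + (½)*(1/77)*38) + 10687) = -2 + ((10150 + 19/77) + 10687) = -2 + (781569/77 + 10687) = -2 + 1604468/77 = 1604314/77 ≈ 20835.)
√(-7008 + 5427)/l - 32992/(-49462) = √(-7008 + 5427)/(1604314/77) - 32992/(-49462) = √(-1581)*(77/1604314) - 32992*(-1/49462) = (I*√1581)*(77/1604314) + 16496/24731 = 77*I*√1581/1604314 + 16496/24731 = 16496/24731 + 77*I*√1581/1604314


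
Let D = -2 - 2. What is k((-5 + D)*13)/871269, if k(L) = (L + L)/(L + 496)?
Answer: -78/110070317 ≈ -7.0864e-7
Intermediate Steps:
D = -4
k(L) = 2*L/(496 + L) (k(L) = (2*L)/(496 + L) = 2*L/(496 + L))
k((-5 + D)*13)/871269 = (2*((-5 - 4)*13)/(496 + (-5 - 4)*13))/871269 = (2*(-9*13)/(496 - 9*13))*(1/871269) = (2*(-117)/(496 - 117))*(1/871269) = (2*(-117)/379)*(1/871269) = (2*(-117)*(1/379))*(1/871269) = -234/379*1/871269 = -78/110070317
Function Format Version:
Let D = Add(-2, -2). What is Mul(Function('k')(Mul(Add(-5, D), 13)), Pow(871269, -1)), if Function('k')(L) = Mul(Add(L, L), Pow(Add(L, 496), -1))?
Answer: Rational(-78, 110070317) ≈ -7.0864e-7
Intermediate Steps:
D = -4
Function('k')(L) = Mul(2, L, Pow(Add(496, L), -1)) (Function('k')(L) = Mul(Mul(2, L), Pow(Add(496, L), -1)) = Mul(2, L, Pow(Add(496, L), -1)))
Mul(Function('k')(Mul(Add(-5, D), 13)), Pow(871269, -1)) = Mul(Mul(2, Mul(Add(-5, -4), 13), Pow(Add(496, Mul(Add(-5, -4), 13)), -1)), Pow(871269, -1)) = Mul(Mul(2, Mul(-9, 13), Pow(Add(496, Mul(-9, 13)), -1)), Rational(1, 871269)) = Mul(Mul(2, -117, Pow(Add(496, -117), -1)), Rational(1, 871269)) = Mul(Mul(2, -117, Pow(379, -1)), Rational(1, 871269)) = Mul(Mul(2, -117, Rational(1, 379)), Rational(1, 871269)) = Mul(Rational(-234, 379), Rational(1, 871269)) = Rational(-78, 110070317)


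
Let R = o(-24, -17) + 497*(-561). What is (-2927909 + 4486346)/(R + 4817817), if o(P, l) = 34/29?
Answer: 45194673/131631034 ≈ 0.34334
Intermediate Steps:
o(P, l) = 34/29 (o(P, l) = 34*(1/29) = 34/29)
R = -8085659/29 (R = 34/29 + 497*(-561) = 34/29 - 278817 = -8085659/29 ≈ -2.7882e+5)
(-2927909 + 4486346)/(R + 4817817) = (-2927909 + 4486346)/(-8085659/29 + 4817817) = 1558437/(131631034/29) = 1558437*(29/131631034) = 45194673/131631034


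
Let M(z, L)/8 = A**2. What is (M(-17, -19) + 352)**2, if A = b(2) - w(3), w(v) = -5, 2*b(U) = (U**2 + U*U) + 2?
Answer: 1327104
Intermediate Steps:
b(U) = 1 + U**2 (b(U) = ((U**2 + U*U) + 2)/2 = ((U**2 + U**2) + 2)/2 = (2*U**2 + 2)/2 = (2 + 2*U**2)/2 = 1 + U**2)
A = 10 (A = (1 + 2**2) - 1*(-5) = (1 + 4) + 5 = 5 + 5 = 10)
M(z, L) = 800 (M(z, L) = 8*10**2 = 8*100 = 800)
(M(-17, -19) + 352)**2 = (800 + 352)**2 = 1152**2 = 1327104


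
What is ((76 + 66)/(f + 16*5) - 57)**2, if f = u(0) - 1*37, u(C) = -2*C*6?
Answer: 5331481/1849 ≈ 2883.4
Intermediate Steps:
u(C) = -12*C
f = -37 (f = -12*0 - 1*37 = 0 - 37 = -37)
((76 + 66)/(f + 16*5) - 57)**2 = ((76 + 66)/(-37 + 16*5) - 57)**2 = (142/(-37 + 80) - 57)**2 = (142/43 - 57)**2 = (-2309/43)**2 = 5331481/1849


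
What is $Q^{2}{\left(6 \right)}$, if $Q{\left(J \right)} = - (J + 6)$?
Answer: $144$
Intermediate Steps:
$Q{\left(J \right)} = -6 - J$ ($Q{\left(J \right)} = - (6 + J) = -6 - J$)
$Q^{2}{\left(6 \right)} = \left(-6 - 6\right)^{2} = \left(-12\right)^{2} = 144$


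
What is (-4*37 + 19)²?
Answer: 16641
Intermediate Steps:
(-4*37 + 19)² = (-148 + 19)² = (-129)² = 16641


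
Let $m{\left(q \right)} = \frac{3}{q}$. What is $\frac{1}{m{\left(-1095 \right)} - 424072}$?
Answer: $- \frac{365}{154786281} \approx -2.3581 \cdot 10^{-6}$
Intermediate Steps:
$\frac{1}{m{\left(-1095 \right)} - 424072} = \frac{1}{\frac{3}{-1095} - 424072} = \frac{1}{3 \left(- \frac{1}{1095}\right) - 424072} = \frac{1}{- \frac{1}{365} - 424072} = \frac{1}{- \frac{154786281}{365}} = - \frac{365}{154786281}$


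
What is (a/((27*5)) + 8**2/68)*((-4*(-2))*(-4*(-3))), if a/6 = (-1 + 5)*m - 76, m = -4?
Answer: -77056/255 ≈ -302.18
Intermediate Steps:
a = -552 (a = 6*((-1 + 5)*(-4) - 76) = 6*(4*(-4) - 76) = 6*(-16 - 76) = 6*(-92) = -552)
(a/((27*5)) + 8**2/68)*((-4*(-2))*(-4*(-3))) = (-552/(27*5) + 8**2/68)*((-4*(-2))*(-4*(-3))) = (-552/135 + 64*(1/68))*(8*12) = (-552*1/135 + 16/17)*96 = (-184/45 + 16/17)*96 = -2408/765*96 = -77056/255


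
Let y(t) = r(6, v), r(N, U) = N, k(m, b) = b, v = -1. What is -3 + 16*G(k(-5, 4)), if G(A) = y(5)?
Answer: 93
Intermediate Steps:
y(t) = 6
G(A) = 6
-3 + 16*G(k(-5, 4)) = -3 + 16*6 = -3 + 96 = 93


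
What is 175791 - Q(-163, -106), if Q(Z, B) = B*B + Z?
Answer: 164718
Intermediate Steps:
Q(Z, B) = Z + B**2 (Q(Z, B) = B**2 + Z = Z + B**2)
175791 - Q(-163, -106) = 175791 - (-163 + (-106)**2) = 175791 - (-163 + 11236) = 175791 - 1*11073 = 175791 - 11073 = 164718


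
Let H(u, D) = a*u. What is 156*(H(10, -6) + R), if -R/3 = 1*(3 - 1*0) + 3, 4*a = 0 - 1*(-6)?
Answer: -468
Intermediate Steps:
a = 3/2 (a = (0 - 1*(-6))/4 = (0 + 6)/4 = (¼)*6 = 3/2 ≈ 1.5000)
H(u, D) = 3*u/2
R = -18 (R = -3*(1*(3 - 1*0) + 3) = -3*(1*(3 + 0) + 3) = -3*(1*3 + 3) = -3*(3 + 3) = -3*6 = -18)
156*(H(10, -6) + R) = 156*((3/2)*10 - 18) = 156*(15 - 18) = 156*(-3) = -468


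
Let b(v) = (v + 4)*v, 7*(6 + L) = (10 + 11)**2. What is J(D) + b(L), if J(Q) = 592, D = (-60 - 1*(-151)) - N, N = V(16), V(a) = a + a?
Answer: 4069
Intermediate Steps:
V(a) = 2*a
N = 32 (N = 2*16 = 32)
D = 59 (D = (-60 - 1*(-151)) - 1*32 = (-60 + 151) - 32 = 91 - 32 = 59)
L = 57 (L = -6 + (10 + 11)**2/7 = -6 + (1/7)*21**2 = -6 + (1/7)*441 = -6 + 63 = 57)
b(v) = v*(4 + v) (b(v) = (4 + v)*v = v*(4 + v))
J(D) + b(L) = 592 + 57*(4 + 57) = 592 + 57*61 = 592 + 3477 = 4069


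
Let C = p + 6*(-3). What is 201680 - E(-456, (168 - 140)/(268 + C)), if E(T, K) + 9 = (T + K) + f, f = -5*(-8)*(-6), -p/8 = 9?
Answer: 18012251/89 ≈ 2.0238e+5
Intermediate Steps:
p = -72 (p = -8*9 = -72)
C = -90 (C = -72 + 6*(-3) = -72 - 18 = -90)
f = -240 (f = 40*(-6) = -240)
E(T, K) = -249 + K + T (E(T, K) = -9 + ((T + K) - 240) = -9 + ((K + T) - 240) = -9 + (-240 + K + T) = -249 + K + T)
201680 - E(-456, (168 - 140)/(268 + C)) = 201680 - (-249 + (168 - 140)/(268 - 90) - 456) = 201680 - (-249 + 28/178 - 456) = 201680 - (-249 + 28*(1/178) - 456) = 201680 - (-249 + 14/89 - 456) = 201680 - 1*(-62731/89) = 201680 + 62731/89 = 18012251/89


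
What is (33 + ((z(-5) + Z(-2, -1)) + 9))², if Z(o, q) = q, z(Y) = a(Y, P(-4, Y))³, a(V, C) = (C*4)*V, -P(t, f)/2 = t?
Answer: 16776880129681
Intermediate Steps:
P(t, f) = -2*t
a(V, C) = 4*C*V (a(V, C) = (4*C)*V = 4*C*V)
z(Y) = 32768*Y³ (z(Y) = (4*(-2*(-4))*Y)³ = (4*8*Y)³ = (32*Y)³ = 32768*Y³)
(33 + ((z(-5) + Z(-2, -1)) + 9))² = (33 + ((32768*(-5)³ - 1) + 9))² = (33 + ((32768*(-125) - 1) + 9))² = (33 + ((-4096000 - 1) + 9))² = (33 + (-4096001 + 9))² = (33 - 4095992)² = (-4095959)² = 16776880129681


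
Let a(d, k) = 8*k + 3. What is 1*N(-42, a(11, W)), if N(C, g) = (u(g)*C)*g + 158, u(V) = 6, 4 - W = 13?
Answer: 17546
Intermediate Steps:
W = -9 (W = 4 - 1*13 = 4 - 13 = -9)
a(d, k) = 3 + 8*k
N(C, g) = 158 + 6*C*g (N(C, g) = (6*C)*g + 158 = 6*C*g + 158 = 158 + 6*C*g)
1*N(-42, a(11, W)) = 1*(158 + 6*(-42)*(3 + 8*(-9))) = 1*(158 + 6*(-42)*(3 - 72)) = 1*(158 + 6*(-42)*(-69)) = 1*(158 + 17388) = 1*17546 = 17546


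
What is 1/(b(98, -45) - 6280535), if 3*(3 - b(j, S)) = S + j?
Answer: -3/18841649 ≈ -1.5922e-7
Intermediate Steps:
b(j, S) = 3 - S/3 - j/3 (b(j, S) = 3 - (S + j)/3 = 3 + (-S/3 - j/3) = 3 - S/3 - j/3)
1/(b(98, -45) - 6280535) = 1/((3 - 1/3*(-45) - 1/3*98) - 6280535) = 1/((3 + 15 - 98/3) - 6280535) = 1/(-44/3 - 6280535) = 1/(-18841649/3) = -3/18841649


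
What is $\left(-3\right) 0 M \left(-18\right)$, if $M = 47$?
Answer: $0$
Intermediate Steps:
$\left(-3\right) 0 M \left(-18\right) = \left(-3\right) 0 \cdot 47 \left(-18\right) = 0 \cdot 47 \left(-18\right) = 0 \left(-18\right) = 0$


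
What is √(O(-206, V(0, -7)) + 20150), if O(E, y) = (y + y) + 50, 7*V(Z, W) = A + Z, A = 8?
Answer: 2*√247478/7 ≈ 142.13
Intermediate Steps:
V(Z, W) = 8/7 + Z/7 (V(Z, W) = (8 + Z)/7 = 8/7 + Z/7)
O(E, y) = 50 + 2*y (O(E, y) = 2*y + 50 = 50 + 2*y)
√(O(-206, V(0, -7)) + 20150) = √((50 + 2*(8/7 + (⅐)*0)) + 20150) = √((50 + 2*(8/7 + 0)) + 20150) = √((50 + 2*(8/7)) + 20150) = √((50 + 16/7) + 20150) = √(366/7 + 20150) = √(141416/7) = 2*√247478/7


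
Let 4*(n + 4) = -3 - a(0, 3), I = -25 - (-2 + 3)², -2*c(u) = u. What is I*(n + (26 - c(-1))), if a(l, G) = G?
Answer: -520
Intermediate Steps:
c(u) = -u/2
I = -26 (I = -25 - 1*1² = -25 - 1*1 = -25 - 1 = -26)
n = -11/2 (n = -4 + (-3 - 1*3)/4 = -4 + (-3 - 3)/4 = -4 + (¼)*(-6) = -4 - 3/2 = -11/2 ≈ -5.5000)
I*(n + (26 - c(-1))) = -26*(-11/2 + (26 - (-1)*(-1)/2)) = -26*(-11/2 + (26 - 1*½)) = -26*(-11/2 + (26 - ½)) = -26*(-11/2 + 51/2) = -26*20 = -520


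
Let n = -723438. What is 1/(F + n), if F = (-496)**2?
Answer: -1/477422 ≈ -2.0946e-6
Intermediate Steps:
F = 246016
1/(F + n) = 1/(246016 - 723438) = 1/(-477422) = -1/477422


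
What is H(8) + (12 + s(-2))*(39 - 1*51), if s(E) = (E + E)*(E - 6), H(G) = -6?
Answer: -534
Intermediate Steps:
s(E) = 2*E*(-6 + E) (s(E) = (2*E)*(-6 + E) = 2*E*(-6 + E))
H(8) + (12 + s(-2))*(39 - 1*51) = -6 + (12 + 2*(-2)*(-6 - 2))*(39 - 1*51) = -6 + (12 + 2*(-2)*(-8))*(39 - 51) = -6 + (12 + 32)*(-12) = -6 + 44*(-12) = -6 - 528 = -534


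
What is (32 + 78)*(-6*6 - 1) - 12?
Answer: -4082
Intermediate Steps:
(32 + 78)*(-6*6 - 1) - 12 = 110*(-36 - 1) - 12 = 110*(-37) - 12 = -4070 - 12 = -4082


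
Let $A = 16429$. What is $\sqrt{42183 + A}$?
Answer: $2 \sqrt{14653} \approx 242.1$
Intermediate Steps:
$\sqrt{42183 + A} = \sqrt{42183 + 16429} = \sqrt{58612} = 2 \sqrt{14653}$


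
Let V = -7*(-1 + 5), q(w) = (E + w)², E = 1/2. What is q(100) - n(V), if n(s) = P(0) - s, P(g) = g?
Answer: 40289/4 ≈ 10072.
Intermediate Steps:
E = ½ (E = 1*(½) = ½ ≈ 0.50000)
q(w) = (½ + w)²
V = -28 (V = -7*4 = -28)
n(s) = -s (n(s) = 0 - s = -s)
q(100) - n(V) = (1 + 2*100)²/4 - (-1)*(-28) = (1 + 200)²/4 - 1*28 = (¼)*201² - 28 = (¼)*40401 - 28 = 40401/4 - 28 = 40289/4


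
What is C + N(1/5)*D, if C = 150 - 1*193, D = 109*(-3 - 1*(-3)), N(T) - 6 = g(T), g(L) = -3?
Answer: -43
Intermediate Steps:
N(T) = 3 (N(T) = 6 - 3 = 3)
D = 0 (D = 109*(-3 + 3) = 109*0 = 0)
C = -43 (C = 150 - 193 = -43)
C + N(1/5)*D = -43 + 3*0 = -43 + 0 = -43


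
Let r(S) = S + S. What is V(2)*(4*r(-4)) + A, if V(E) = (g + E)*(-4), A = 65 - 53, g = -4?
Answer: -244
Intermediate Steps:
r(S) = 2*S
A = 12
V(E) = 16 - 4*E (V(E) = (-4 + E)*(-4) = 16 - 4*E)
V(2)*(4*r(-4)) + A = (16 - 4*2)*(4*(2*(-4))) + 12 = (16 - 8)*(4*(-8)) + 12 = 8*(-32) + 12 = -256 + 12 = -244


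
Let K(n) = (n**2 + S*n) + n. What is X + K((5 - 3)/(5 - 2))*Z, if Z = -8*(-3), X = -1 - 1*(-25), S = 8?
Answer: 536/3 ≈ 178.67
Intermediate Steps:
X = 24 (X = -1 + 25 = 24)
Z = 24
K(n) = n**2 + 9*n (K(n) = (n**2 + 8*n) + n = n**2 + 9*n)
X + K((5 - 3)/(5 - 2))*Z = 24 + (((5 - 3)/(5 - 2))*(9 + (5 - 3)/(5 - 2)))*24 = 24 + ((2/3)*(9 + 2/3))*24 = 24 + ((2*(1/3))*(9 + 2*(1/3)))*24 = 24 + (2*(9 + 2/3)/3)*24 = 24 + ((2/3)*(29/3))*24 = 24 + (58/9)*24 = 24 + 464/3 = 536/3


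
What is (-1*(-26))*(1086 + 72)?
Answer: 30108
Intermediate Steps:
(-1*(-26))*(1086 + 72) = 26*1158 = 30108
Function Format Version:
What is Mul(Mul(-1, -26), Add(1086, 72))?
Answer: 30108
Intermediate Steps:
Mul(Mul(-1, -26), Add(1086, 72)) = Mul(26, 1158) = 30108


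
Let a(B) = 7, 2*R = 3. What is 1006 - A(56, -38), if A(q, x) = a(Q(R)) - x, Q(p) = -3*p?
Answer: 961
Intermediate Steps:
R = 3/2 (R = (1/2)*3 = 3/2 ≈ 1.5000)
A(q, x) = 7 - x
1006 - A(56, -38) = 1006 - (7 - 1*(-38)) = 1006 - (7 + 38) = 1006 - 1*45 = 1006 - 45 = 961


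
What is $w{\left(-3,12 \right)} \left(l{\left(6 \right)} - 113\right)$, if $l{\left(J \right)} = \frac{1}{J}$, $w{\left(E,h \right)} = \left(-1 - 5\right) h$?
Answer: $8124$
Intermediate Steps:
$w{\left(E,h \right)} = - 6 h$
$w{\left(-3,12 \right)} \left(l{\left(6 \right)} - 113\right) = \left(-6\right) 12 \left(\frac{1}{6} - 113\right) = - 72 \left(\frac{1}{6} - 113\right) = \left(-72\right) \left(- \frac{677}{6}\right) = 8124$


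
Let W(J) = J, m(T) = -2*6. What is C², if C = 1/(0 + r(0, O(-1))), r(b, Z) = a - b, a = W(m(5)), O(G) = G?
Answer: 1/144 ≈ 0.0069444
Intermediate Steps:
m(T) = -12
a = -12
r(b, Z) = -12 - b
C = -1/12 (C = 1/(0 + (-12 - 1*0)) = 1/(0 + (-12 + 0)) = 1/(0 - 12) = 1/(-12) = -1/12 ≈ -0.083333)
C² = (-1/12)² = 1/144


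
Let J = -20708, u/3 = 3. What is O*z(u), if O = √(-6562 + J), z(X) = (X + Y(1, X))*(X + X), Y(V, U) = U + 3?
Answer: 1134*I*√3030 ≈ 62422.0*I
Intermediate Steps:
u = 9 (u = 3*3 = 9)
Y(V, U) = 3 + U
z(X) = 2*X*(3 + 2*X) (z(X) = (X + (3 + X))*(X + X) = (3 + 2*X)*(2*X) = 2*X*(3 + 2*X))
O = 3*I*√3030 (O = √(-6562 - 20708) = √(-27270) = 3*I*√3030 ≈ 165.14*I)
O*z(u) = (3*I*√3030)*(2*9*(3 + 2*9)) = (3*I*√3030)*(2*9*(3 + 18)) = (3*I*√3030)*(2*9*21) = (3*I*√3030)*378 = 1134*I*√3030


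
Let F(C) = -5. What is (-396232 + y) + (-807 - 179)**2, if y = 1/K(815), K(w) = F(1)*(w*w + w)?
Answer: 1915195492799/3325200 ≈ 5.7596e+5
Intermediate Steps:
K(w) = -5*w - 5*w**2 (K(w) = -5*(w*w + w) = -5*(w**2 + w) = -5*(w + w**2) = -5*w - 5*w**2)
y = -1/3325200 (y = 1/(-5*815*(1 + 815)) = 1/(-5*815*816) = 1/(-3325200) = -1/3325200 ≈ -3.0073e-7)
(-396232 + y) + (-807 - 179)**2 = (-396232 - 1/3325200) + (-807 - 179)**2 = -1317550646401/3325200 + (-986)**2 = -1317550646401/3325200 + 972196 = 1915195492799/3325200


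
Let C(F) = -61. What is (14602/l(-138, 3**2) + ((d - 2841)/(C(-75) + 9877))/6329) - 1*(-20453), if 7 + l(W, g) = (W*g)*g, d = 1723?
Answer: 7105668369946181/347436657420 ≈ 20452.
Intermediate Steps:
l(W, g) = -7 + W*g**2 (l(W, g) = -7 + (W*g)*g = -7 + W*g**2)
(14602/l(-138, 3**2) + ((d - 2841)/(C(-75) + 9877))/6329) - 1*(-20453) = (14602/(-7 - 138*(3**2)**2) + ((1723 - 2841)/(-61 + 9877))/6329) - 1*(-20453) = (14602/(-7 - 138*9**2) - 1118/9816*(1/6329)) + 20453 = (14602/(-7 - 138*81) - 1118*1/9816*(1/6329)) + 20453 = (14602/(-7 - 11178) - 559/4908*1/6329) + 20453 = (14602/(-11185) - 559/31062732) + 20453 = (14602*(-1/11185) - 559/31062732) + 20453 = (-14602/11185 - 559/31062732) + 20453 = -453584265079/347436657420 + 20453 = 7105668369946181/347436657420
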